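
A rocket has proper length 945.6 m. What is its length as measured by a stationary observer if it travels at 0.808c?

Proper length L₀ = 945.6 m
γ = 1/√(1 - 0.808²) = 1.6973
L = L₀/γ = 945.6/1.6973 = 557.1 m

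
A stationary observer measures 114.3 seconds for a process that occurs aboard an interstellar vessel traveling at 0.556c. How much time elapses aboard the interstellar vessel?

Dilated time Δt = 114.3 seconds
γ = 1/√(1 - 0.556²) = 1.2031
Δt₀ = Δt/γ = 114.3/1.2031 = 95.00 seconds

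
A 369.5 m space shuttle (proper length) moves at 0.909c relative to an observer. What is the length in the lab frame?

Proper length L₀ = 369.5 m
γ = 1/√(1 - 0.909²) = 2.399
L = L₀/γ = 369.5/2.399 = 154.0 m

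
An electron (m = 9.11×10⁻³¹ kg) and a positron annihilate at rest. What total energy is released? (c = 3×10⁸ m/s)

Both particles have the same rest mass, so total mass = 2m
E = 2m·c² = 2 × 9.11×10⁻³¹ × (3×10⁸)²
= 2 × 9.11×10⁻³¹ × 9×10¹⁶
= 1.640×10⁻¹³ J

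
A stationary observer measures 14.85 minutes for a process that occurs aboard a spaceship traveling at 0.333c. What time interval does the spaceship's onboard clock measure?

Dilated time Δt = 14.85 minutes
γ = 1/√(1 - 0.333²) = 1.061
Δt₀ = Δt/γ = 14.85/1.061 = 14.00 minutes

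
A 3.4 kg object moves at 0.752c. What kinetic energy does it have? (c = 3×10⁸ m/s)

γ = 1/√(1 - 0.752²) = 1.5171
γ - 1 = 0.5171
KE = (γ-1)mc² = 0.5171 × 3.4 × (3×10⁸)² = 1.582×10¹⁷ J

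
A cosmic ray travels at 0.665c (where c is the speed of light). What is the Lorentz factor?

v/c = 0.665, so (v/c)² = 0.442225
1 - (v/c)² = 0.557775
γ = 1/√(0.557775) = 1.339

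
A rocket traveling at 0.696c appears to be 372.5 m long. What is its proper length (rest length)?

Contracted length L = 372.5 m
γ = 1/√(1 - 0.696²) = 1.3927
L₀ = γL = 1.3927 × 372.5 = 518.8 m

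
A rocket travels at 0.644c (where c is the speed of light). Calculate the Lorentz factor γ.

v/c = 0.644, so (v/c)² = 0.414736
1 - (v/c)² = 0.585264
γ = 1/√(0.585264) = 1.307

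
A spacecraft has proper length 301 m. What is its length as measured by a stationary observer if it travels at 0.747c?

Proper length L₀ = 301 m
γ = 1/√(1 - 0.747²) = 1.504
L = L₀/γ = 301/1.504 = 200.1 m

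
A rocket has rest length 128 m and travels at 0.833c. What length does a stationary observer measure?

Proper length L₀ = 128 m
γ = 1/√(1 - 0.833²) = 1.8074
L = L₀/γ = 128/1.8074 = 70.82 m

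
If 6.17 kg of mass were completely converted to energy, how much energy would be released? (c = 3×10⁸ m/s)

Using E = mc²:
c² = (3×10⁸)² = 9×10¹⁶ m²/s²
E = 6.17 × 9×10¹⁶ = 5.553×10¹⁷ J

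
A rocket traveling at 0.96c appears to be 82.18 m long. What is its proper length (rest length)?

Contracted length L = 82.18 m
γ = 1/√(1 - 0.96²) = 3.571
L₀ = γL = 3.571 × 82.18 = 293.5 m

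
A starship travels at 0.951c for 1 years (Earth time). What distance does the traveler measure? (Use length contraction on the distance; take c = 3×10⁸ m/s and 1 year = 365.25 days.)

Earth distance: d = v × t = 0.951c × 1 yr = 9.003×10¹⁵ m
γ = 3.234
d' = d/γ = 9.003×10¹⁵/3.234 = 2.784×10¹⁵ m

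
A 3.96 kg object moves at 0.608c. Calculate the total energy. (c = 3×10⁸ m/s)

γ = 1/√(1 - 0.608²) = 1.2595
mc² = 3.96 × (3×10⁸)² = 3.564×10¹⁷ J
E = γmc² = 1.2595 × 3.564×10¹⁷ = 4.489×10¹⁷ J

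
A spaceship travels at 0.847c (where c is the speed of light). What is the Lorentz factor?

v/c = 0.847, so (v/c)² = 0.717409
1 - (v/c)² = 0.282591
γ = 1/√(0.282591) = 1.881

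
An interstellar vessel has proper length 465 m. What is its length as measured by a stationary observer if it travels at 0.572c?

Proper length L₀ = 465 m
γ = 1/√(1 - 0.572²) = 1.2191
L = L₀/γ = 465/1.2191 = 381.4 m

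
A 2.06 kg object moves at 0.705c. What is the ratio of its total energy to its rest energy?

E = γmc², E₀ = mc²
E/E₀ = γ = 1/√(1 - 0.705²) = 1.410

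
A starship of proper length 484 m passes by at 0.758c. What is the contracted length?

Proper length L₀ = 484 m
γ = 1/√(1 - 0.758²) = 1.533
L = L₀/γ = 484/1.533 = 315.7 m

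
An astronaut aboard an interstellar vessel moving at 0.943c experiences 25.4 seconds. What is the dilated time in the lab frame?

Proper time Δt₀ = 25.4 seconds
γ = 1/√(1 - 0.943²) = 3.0049
Δt = γΔt₀ = 3.0049 × 25.4 = 76.32 seconds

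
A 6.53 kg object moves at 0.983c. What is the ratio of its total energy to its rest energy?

E = γmc², E₀ = mc²
E/E₀ = γ = 1/√(1 - 0.983²) = 5.446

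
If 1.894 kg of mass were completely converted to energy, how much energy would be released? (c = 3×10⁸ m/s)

Using E = mc²:
c² = (3×10⁸)² = 9×10¹⁶ m²/s²
E = 1.894 × 9×10¹⁶ = 1.705×10¹⁷ J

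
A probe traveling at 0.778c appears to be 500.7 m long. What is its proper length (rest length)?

Contracted length L = 500.7 m
γ = 1/√(1 - 0.778²) = 1.5917
L₀ = γL = 1.5917 × 500.7 = 797.0 m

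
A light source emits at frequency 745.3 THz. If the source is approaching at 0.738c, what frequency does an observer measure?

β = v/c = 0.738
(1+β)/(1-β) = 1.738/0.262 = 6.634
Doppler factor = √(6.634) = 2.576
f_obs = 745.3 × 2.576 = 1920 THz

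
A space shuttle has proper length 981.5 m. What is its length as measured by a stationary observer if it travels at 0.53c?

Proper length L₀ = 981.5 m
γ = 1/√(1 - 0.53²) = 1.1792
L = L₀/γ = 981.5/1.1792 = 832.3 m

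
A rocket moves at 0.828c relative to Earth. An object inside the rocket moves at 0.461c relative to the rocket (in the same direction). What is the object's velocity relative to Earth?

u = (u' + v)/(1 + u'v/c²)
Numerator: 0.461 + 0.828 = 1.289
Denominator: 1 + 0.381708 = 1.381708
u = 1.289/1.381708 = 0.9329c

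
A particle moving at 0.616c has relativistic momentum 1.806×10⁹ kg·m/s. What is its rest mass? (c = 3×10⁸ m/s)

γ = 1/√(1 - 0.616²) = 1.26944
v = 0.616 × 3×10⁸ = 1.848×10⁸ m/s
m = p/(γv) = 1.806×10⁹/(1.26944 × 1.848×10⁸) = 7.698 kg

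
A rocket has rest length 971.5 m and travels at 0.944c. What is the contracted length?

Proper length L₀ = 971.5 m
γ = 1/√(1 - 0.944²) = 3.031
L = L₀/γ = 971.5/3.031 = 320.5 m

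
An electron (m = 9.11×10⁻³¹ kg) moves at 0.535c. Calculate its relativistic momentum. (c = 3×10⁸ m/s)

γ = 1/√(1 - 0.535²) = 1.184
v = 0.535 × 3×10⁸ = 1.605×10⁸ m/s
p = γmv = 1.184 × 9.11×10⁻³¹ × 1.605×10⁸ = 1.731×10⁻²² kg·m/s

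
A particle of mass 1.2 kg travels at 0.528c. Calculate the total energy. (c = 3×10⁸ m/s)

γ = 1/√(1 - 0.528²) = 1.178
mc² = 1.2 × (3×10⁸)² = 1.080×10¹⁷ J
E = γmc² = 1.178 × 1.080×10¹⁷ = 1.272×10¹⁷ J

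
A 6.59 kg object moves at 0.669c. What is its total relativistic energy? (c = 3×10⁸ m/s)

γ = 1/√(1 - 0.669²) = 1.3454
mc² = 6.59 × (3×10⁸)² = 5.931×10¹⁷ J
E = γmc² = 1.3454 × 5.931×10¹⁷ = 7.980×10¹⁷ J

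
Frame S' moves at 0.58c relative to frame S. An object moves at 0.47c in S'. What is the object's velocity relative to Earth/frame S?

u = (u' + v)/(1 + u'v/c²)
Numerator: 0.47 + 0.58 = 1.05
Denominator: 1 + 0.2726 = 1.2726
u = 1.05/1.2726 = 0.8251c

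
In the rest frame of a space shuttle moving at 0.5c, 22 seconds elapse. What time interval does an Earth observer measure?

Proper time Δt₀ = 22 seconds
γ = 1/√(1 - 0.5²) = 1.1547
Δt = γΔt₀ = 1.1547 × 22 = 25.40 seconds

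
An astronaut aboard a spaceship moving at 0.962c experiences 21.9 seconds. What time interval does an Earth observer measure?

Proper time Δt₀ = 21.9 seconds
γ = 1/√(1 - 0.962²) = 3.66234
Δt = γΔt₀ = 3.66234 × 21.9 = 80.21 seconds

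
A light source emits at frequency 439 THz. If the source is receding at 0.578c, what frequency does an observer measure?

β = v/c = 0.578
(1-β)/(1+β) = 0.422/1.578 = 0.2674
Doppler factor = √(0.2674) = 0.5171
f_obs = 439 × 0.5171 = 227.0 THz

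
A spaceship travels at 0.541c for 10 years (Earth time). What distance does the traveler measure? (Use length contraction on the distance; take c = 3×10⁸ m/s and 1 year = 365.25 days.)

Earth distance: d = v × t = 0.541c × 10 yr = 5.122×10¹⁶ m
γ = 1.189
d' = d/γ = 5.122×10¹⁶/1.189 = 4.308×10¹⁶ m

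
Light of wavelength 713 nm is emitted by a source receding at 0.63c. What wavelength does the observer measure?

β = 0.63
Wavelength Doppler factor = √(1.63/0.37) = √(4.405) = 2.099
λ_obs = 713 × 2.099 = 1497 nm (redshift)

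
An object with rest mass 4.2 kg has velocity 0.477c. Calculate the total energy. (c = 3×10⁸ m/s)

γ = 1/√(1 - 0.477²) = 1.1378
mc² = 4.2 × (3×10⁸)² = 3.780×10¹⁷ J
E = γmc² = 1.1378 × 3.780×10¹⁷ = 4.301×10¹⁷ J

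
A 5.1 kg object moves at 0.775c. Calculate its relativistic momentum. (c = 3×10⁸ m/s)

γ = 1/√(1 - 0.775²) = 1.582
v = 0.775 × 3×10⁸ = 2.325×10⁸ m/s
p = γmv = 1.582 × 5.1 × 2.325×10⁸ = 1.876×10⁹ kg·m/s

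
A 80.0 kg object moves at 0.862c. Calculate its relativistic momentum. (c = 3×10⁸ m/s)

γ = 1/√(1 - 0.862²) = 1.9727
v = 0.862 × 3×10⁸ = 2.586×10⁸ m/s
p = γmv = 1.9727 × 80.0 × 2.586×10⁸ = 4.081×10¹⁰ kg·m/s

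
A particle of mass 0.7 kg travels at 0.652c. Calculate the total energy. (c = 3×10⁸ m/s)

γ = 1/√(1 - 0.652²) = 1.3189
mc² = 0.7 × (3×10⁸)² = 6.300×10¹⁶ J
E = γmc² = 1.3189 × 6.300×10¹⁶ = 8.309×10¹⁶ J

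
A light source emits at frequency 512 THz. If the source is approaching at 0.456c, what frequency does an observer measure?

β = v/c = 0.456
(1+β)/(1-β) = 1.456/0.544 = 2.676
Doppler factor = √(2.676) = 1.636
f_obs = 512 × 1.636 = 837.6 THz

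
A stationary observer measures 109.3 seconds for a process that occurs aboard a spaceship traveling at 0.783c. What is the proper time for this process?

Dilated time Δt = 109.3 seconds
γ = 1/√(1 - 0.783²) = 1.6077
Δt₀ = Δt/γ = 109.3/1.6077 = 67.99 seconds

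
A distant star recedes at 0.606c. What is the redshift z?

β = 0.606
(1+β)/(1-β) = 1.606/0.394 = 4.076
√(4.076) = 2.019
z = 2.019 - 1 = 1.019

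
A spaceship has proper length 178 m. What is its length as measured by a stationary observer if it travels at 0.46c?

Proper length L₀ = 178 m
γ = 1/√(1 - 0.46²) = 1.12623
L = L₀/γ = 178/1.12623 = 158.0 m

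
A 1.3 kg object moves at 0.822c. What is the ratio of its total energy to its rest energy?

E = γmc², E₀ = mc²
E/E₀ = γ = 1/√(1 - 0.822²) = 1.756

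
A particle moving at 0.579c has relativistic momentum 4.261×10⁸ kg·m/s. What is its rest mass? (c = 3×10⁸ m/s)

γ = 1/√(1 - 0.579²) = 1.2265
v = 0.579 × 3×10⁸ = 1.737×10⁸ m/s
m = p/(γv) = 4.261×10⁸/(1.2265 × 1.737×10⁸) = 2.000 kg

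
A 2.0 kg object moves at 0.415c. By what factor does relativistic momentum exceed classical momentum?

p_rel = γmv, p_class = mv
Ratio = γ = 1/√(1 - 0.415²) = 1.099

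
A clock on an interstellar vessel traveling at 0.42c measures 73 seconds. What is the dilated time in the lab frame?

Proper time Δt₀ = 73 seconds
γ = 1/√(1 - 0.42²) = 1.1019
Δt = γΔt₀ = 1.1019 × 73 = 80.44 seconds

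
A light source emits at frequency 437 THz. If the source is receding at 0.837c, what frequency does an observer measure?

β = v/c = 0.837
(1-β)/(1+β) = 0.163/1.837 = 0.08873
Doppler factor = √(0.08873) = 0.2979
f_obs = 437 × 0.2979 = 130.2 THz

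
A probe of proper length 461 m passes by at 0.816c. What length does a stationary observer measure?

Proper length L₀ = 461 m
γ = 1/√(1 - 0.816²) = 1.730
L = L₀/γ = 461/1.730 = 266.5 m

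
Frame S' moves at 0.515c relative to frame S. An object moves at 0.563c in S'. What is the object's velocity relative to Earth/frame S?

u = (u' + v)/(1 + u'v/c²)
Numerator: 0.563 + 0.515 = 1.078
Denominator: 1 + 0.289945 = 1.289945
u = 1.078/1.289945 = 0.8357c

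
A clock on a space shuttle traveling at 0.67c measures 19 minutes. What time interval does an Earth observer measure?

Proper time Δt₀ = 19 minutes
γ = 1/√(1 - 0.67²) = 1.347
Δt = γΔt₀ = 1.347 × 19 = 25.59 minutes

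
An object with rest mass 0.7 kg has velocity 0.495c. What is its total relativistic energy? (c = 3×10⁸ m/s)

γ = 1/√(1 - 0.495²) = 1.151
mc² = 0.7 × (3×10⁸)² = 6.300×10¹⁶ J
E = γmc² = 1.151 × 6.300×10¹⁶ = 7.251×10¹⁶ J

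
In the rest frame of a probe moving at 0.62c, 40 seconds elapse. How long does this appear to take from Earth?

Proper time Δt₀ = 40 seconds
γ = 1/√(1 - 0.62²) = 1.2745
Δt = γΔt₀ = 1.2745 × 40 = 50.98 seconds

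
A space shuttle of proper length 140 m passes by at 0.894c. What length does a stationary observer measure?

Proper length L₀ = 140 m
γ = 1/√(1 - 0.894²) = 2.2318
L = L₀/γ = 140/2.2318 = 62.73 m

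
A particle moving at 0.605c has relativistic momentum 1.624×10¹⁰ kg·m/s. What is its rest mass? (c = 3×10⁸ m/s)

γ = 1/√(1 - 0.605²) = 1.256
v = 0.605 × 3×10⁸ = 1.815×10⁸ m/s
m = p/(γv) = 1.624×10¹⁰/(1.256 × 1.815×10⁸) = 71.24 kg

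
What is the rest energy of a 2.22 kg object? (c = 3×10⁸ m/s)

c² = (3×10⁸)² = 9.000×10¹⁶ m²/s²
E₀ = mc² = 2.22 × 9.000×10¹⁶ = 1.998×10¹⁷ J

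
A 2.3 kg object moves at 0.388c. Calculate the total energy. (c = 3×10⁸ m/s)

γ = 1/√(1 - 0.388²) = 1.085
mc² = 2.3 × (3×10⁸)² = 2.070×10¹⁷ J
E = γmc² = 1.085 × 2.070×10¹⁷ = 2.246×10¹⁷ J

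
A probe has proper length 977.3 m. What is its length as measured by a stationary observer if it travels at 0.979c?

Proper length L₀ = 977.3 m
γ = 1/√(1 - 0.979²) = 4.905
L = L₀/γ = 977.3/4.905 = 199.2 m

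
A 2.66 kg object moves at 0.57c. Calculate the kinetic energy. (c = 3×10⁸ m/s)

γ = 1/√(1 - 0.57²) = 1.2171
γ - 1 = 0.2171
KE = (γ-1)mc² = 0.2171 × 2.66 × (3×10⁸)² = 5.197×10¹⁶ J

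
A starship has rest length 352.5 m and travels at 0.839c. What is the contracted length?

Proper length L₀ = 352.5 m
γ = 1/√(1 - 0.839²) = 1.838
L = L₀/γ = 352.5/1.838 = 191.8 m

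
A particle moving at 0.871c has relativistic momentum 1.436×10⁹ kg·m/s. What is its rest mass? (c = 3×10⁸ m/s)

γ = 1/√(1 - 0.871²) = 2.0355
v = 0.871 × 3×10⁸ = 2.613×10⁸ m/s
m = p/(γv) = 1.436×10⁹/(2.0355 × 2.613×10⁸) = 2.700 kg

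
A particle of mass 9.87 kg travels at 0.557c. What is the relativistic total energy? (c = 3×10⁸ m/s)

γ = 1/√(1 - 0.557²) = 1.204
mc² = 9.87 × (3×10⁸)² = 8.883×10¹⁷ J
E = γmc² = 1.204 × 8.883×10¹⁷ = 1.070×10¹⁸ J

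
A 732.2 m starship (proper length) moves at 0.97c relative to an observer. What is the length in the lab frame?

Proper length L₀ = 732.2 m
γ = 1/√(1 - 0.97²) = 4.113
L = L₀/γ = 732.2/4.113 = 178.0 m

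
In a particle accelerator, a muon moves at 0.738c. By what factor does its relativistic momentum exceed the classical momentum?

p_rel = γmv, p_class = mv
Ratio = γ = 1/√(1 - 0.738²)
= 1/√(0.455356) = 1.482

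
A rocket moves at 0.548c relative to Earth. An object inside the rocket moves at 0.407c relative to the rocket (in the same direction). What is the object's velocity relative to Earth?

u = (u' + v)/(1 + u'v/c²)
Numerator: 0.407 + 0.548 = 0.955
Denominator: 1 + 0.223036 = 1.223036
u = 0.955/1.223036 = 0.7808c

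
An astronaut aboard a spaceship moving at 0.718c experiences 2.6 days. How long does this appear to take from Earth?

Proper time Δt₀ = 2.6 days
γ = 1/√(1 - 0.718²) = 1.4367
Δt = γΔt₀ = 1.4367 × 2.6 = 3.735 days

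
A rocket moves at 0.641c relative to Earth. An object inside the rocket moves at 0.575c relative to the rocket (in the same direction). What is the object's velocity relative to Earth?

u = (u' + v)/(1 + u'v/c²)
Numerator: 0.575 + 0.641 = 1.216
Denominator: 1 + 0.368575 = 1.368575
u = 1.216/1.368575 = 0.8885c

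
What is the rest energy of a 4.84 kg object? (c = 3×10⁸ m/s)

c² = (3×10⁸)² = 9.000×10¹⁶ m²/s²
E₀ = mc² = 4.84 × 9.000×10¹⁶ = 4.356×10¹⁷ J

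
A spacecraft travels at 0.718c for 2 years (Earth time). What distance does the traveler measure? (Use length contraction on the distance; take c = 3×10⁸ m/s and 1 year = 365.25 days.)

Earth distance: d = v × t = 0.718c × 2 yr = 1.3595×10¹⁶ m
γ = 1.4367
d' = d/γ = 1.3595×10¹⁶/1.4367 = 9.463×10¹⁵ m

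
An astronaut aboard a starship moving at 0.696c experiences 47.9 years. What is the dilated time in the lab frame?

Proper time Δt₀ = 47.9 years
γ = 1/√(1 - 0.696²) = 1.3927
Δt = γΔt₀ = 1.3927 × 47.9 = 66.71 years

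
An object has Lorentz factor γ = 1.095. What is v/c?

From γ = 1/√(1 - v²/c²):
1/γ² = 1/1.095² = 0.8340
v²/c² = 1 - 0.8340 = 0.1660
v/c = √(0.1660) = 0.4074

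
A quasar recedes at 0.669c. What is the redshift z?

β = 0.669
(1+β)/(1-β) = 1.669/0.331 = 5.0423
√(5.0423) = 2.246
z = 2.246 - 1 = 1.246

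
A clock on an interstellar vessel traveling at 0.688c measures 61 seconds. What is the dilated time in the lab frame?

Proper time Δt₀ = 61 seconds
γ = 1/√(1 - 0.688²) = 1.378
Δt = γΔt₀ = 1.378 × 61 = 84.06 seconds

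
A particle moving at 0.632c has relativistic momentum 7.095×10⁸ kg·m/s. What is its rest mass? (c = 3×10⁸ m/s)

γ = 1/√(1 - 0.632²) = 1.2904
v = 0.632 × 3×10⁸ = 1.896×10⁸ m/s
m = p/(γv) = 7.095×10⁸/(1.2904 × 1.896×10⁸) = 2.900 kg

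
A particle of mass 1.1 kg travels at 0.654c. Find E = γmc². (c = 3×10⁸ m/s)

γ = 1/√(1 - 0.654²) = 1.322
mc² = 1.1 × (3×10⁸)² = 9.900×10¹⁶ J
E = γmc² = 1.322 × 9.900×10¹⁶ = 1.309×10¹⁷ J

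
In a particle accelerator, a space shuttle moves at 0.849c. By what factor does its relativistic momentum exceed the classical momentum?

p_rel = γmv, p_class = mv
Ratio = γ = 1/√(1 - 0.849²)
= 1/√(0.279199) = 1.893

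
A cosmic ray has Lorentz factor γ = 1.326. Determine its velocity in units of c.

From γ = 1/√(1 - v²/c²):
1/γ² = 1/1.326² = 0.5687
v²/c² = 1 - 0.5687 = 0.4313
v/c = √(0.4313) = 0.6567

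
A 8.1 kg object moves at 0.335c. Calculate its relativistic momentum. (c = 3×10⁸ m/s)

γ = 1/√(1 - 0.335²) = 1.0613
v = 0.335 × 3×10⁸ = 1.005×10⁸ m/s
p = γmv = 1.0613 × 8.1 × 1.005×10⁸ = 8.640×10⁸ kg·m/s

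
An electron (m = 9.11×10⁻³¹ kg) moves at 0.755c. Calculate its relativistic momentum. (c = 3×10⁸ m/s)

γ = 1/√(1 - 0.755²) = 1.525
v = 0.755 × 3×10⁸ = 2.265×10⁸ m/s
p = γmv = 1.525 × 9.11×10⁻³¹ × 2.265×10⁸ = 3.147×10⁻²² kg·m/s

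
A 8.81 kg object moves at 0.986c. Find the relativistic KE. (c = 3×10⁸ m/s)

γ = 1/√(1 - 0.986²) = 5.997
γ - 1 = 4.997
KE = (γ-1)mc² = 4.997 × 8.81 × (3×10⁸)² = 3.962×10¹⁸ J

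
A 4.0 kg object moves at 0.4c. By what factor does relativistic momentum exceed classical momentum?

p_rel = γmv, p_class = mv
Ratio = γ = 1/√(1 - 0.4²) = 1.091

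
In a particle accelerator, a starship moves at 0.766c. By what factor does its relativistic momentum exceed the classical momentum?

p_rel = γmv, p_class = mv
Ratio = γ = 1/√(1 - 0.766²)
= 1/√(0.413244) = 1.556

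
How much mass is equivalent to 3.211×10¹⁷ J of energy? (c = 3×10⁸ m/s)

From E = mc², we get m = E/c²
c² = (3×10⁸)² = 9×10¹⁶ m²/s²
m = 3.211×10¹⁷ / 9×10¹⁶ = 3.568 kg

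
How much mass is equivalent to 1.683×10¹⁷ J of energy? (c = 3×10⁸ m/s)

From E = mc², we get m = E/c²
c² = (3×10⁸)² = 9×10¹⁶ m²/s²
m = 1.683×10¹⁷ / 9×10¹⁶ = 1.870 kg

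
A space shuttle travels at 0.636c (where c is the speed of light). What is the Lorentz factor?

v/c = 0.636, so (v/c)² = 0.404496
1 - (v/c)² = 0.595504
γ = 1/√(0.595504) = 1.296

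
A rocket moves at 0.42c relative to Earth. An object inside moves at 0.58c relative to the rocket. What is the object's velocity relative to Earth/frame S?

u = (u' + v)/(1 + u'v/c²)
Numerator: 0.58 + 0.42 = 1
Denominator: 1 + 0.2436 = 1.2436
u = 1/1.2436 = 0.8041c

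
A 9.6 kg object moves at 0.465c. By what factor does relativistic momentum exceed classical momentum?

p_rel = γmv, p_class = mv
Ratio = γ = 1/√(1 - 0.465²) = 1.130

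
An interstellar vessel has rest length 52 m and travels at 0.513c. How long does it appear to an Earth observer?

Proper length L₀ = 52 m
γ = 1/√(1 - 0.513²) = 1.165
L = L₀/γ = 52/1.165 = 44.64 m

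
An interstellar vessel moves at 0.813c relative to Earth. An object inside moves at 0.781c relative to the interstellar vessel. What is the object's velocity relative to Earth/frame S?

u = (u' + v)/(1 + u'v/c²)
Numerator: 0.781 + 0.813 = 1.594
Denominator: 1 + 0.634953 = 1.634953
u = 1.594/1.634953 = 0.9750c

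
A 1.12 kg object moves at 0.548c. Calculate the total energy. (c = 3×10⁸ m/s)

γ = 1/√(1 - 0.548²) = 1.195
mc² = 1.12 × (3×10⁸)² = 1.008×10¹⁷ J
E = γmc² = 1.195 × 1.008×10¹⁷ = 1.205×10¹⁷ J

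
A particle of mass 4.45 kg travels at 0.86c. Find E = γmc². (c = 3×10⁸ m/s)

γ = 1/√(1 - 0.86²) = 1.95965
mc² = 4.45 × (3×10⁸)² = 4.005×10¹⁷ J
E = γmc² = 1.95965 × 4.005×10¹⁷ = 7.848×10¹⁷ J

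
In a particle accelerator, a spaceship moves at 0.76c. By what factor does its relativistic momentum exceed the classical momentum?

p_rel = γmv, p_class = mv
Ratio = γ = 1/√(1 - 0.76²)
= 1/√(0.4224) = 1.539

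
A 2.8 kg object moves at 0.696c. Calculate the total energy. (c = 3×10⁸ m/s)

γ = 1/√(1 - 0.696²) = 1.393
mc² = 2.8 × (3×10⁸)² = 2.520×10¹⁷ J
E = γmc² = 1.393 × 2.520×10¹⁷ = 3.510×10¹⁷ J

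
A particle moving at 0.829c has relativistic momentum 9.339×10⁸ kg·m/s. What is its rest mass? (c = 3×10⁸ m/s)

γ = 1/√(1 - 0.829²) = 1.788
v = 0.829 × 3×10⁸ = 2.487×10⁸ m/s
m = p/(γv) = 9.339×10⁸/(1.788 × 2.487×10⁸) = 2.100 kg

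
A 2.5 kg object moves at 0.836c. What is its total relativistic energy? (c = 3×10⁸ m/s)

γ = 1/√(1 - 0.836²) = 1.822
mc² = 2.5 × (3×10⁸)² = 2.250×10¹⁷ J
E = γmc² = 1.822 × 2.250×10¹⁷ = 4.100×10¹⁷ J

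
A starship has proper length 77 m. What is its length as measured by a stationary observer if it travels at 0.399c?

Proper length L₀ = 77 m
γ = 1/√(1 - 0.399²) = 1.09057
L = L₀/γ = 77/1.09057 = 70.61 m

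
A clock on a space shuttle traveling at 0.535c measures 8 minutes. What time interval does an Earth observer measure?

Proper time Δt₀ = 8 minutes
γ = 1/√(1 - 0.535²) = 1.1836
Δt = γΔt₀ = 1.1836 × 8 = 9.469 minutes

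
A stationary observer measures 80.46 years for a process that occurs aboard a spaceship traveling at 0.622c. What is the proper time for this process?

Dilated time Δt = 80.46 years
γ = 1/√(1 - 0.622²) = 1.2771
Δt₀ = Δt/γ = 80.46/1.2771 = 63.00 years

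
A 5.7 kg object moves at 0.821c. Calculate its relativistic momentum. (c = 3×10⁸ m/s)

γ = 1/√(1 - 0.821²) = 1.7515
v = 0.821 × 3×10⁸ = 2.463×10⁸ m/s
p = γmv = 1.7515 × 5.7 × 2.463×10⁸ = 2.459×10⁹ kg·m/s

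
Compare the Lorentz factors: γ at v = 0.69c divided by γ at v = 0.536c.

γ₁ = 1/√(1 - 0.69²) = 1.382
γ₂ = 1/√(1 - 0.536²) = 1.185
γ₁/γ₂ = 1.382/1.185 = 1.166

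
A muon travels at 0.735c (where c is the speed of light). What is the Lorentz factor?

v/c = 0.735, so (v/c)² = 0.540225
1 - (v/c)² = 0.459775
γ = 1/√(0.459775) = 1.475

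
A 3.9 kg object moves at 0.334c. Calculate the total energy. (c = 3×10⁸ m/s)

γ = 1/√(1 - 0.334²) = 1.061
mc² = 3.9 × (3×10⁸)² = 3.510×10¹⁷ J
E = γmc² = 1.061 × 3.510×10¹⁷ = 3.724×10¹⁷ J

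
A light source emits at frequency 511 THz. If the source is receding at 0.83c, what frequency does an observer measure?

β = v/c = 0.83
(1-β)/(1+β) = 0.17/1.83 = 0.092896
Doppler factor = √(0.092896) = 0.30479
f_obs = 511 × 0.30479 = 155.7 THz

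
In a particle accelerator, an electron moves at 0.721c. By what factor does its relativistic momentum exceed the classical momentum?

p_rel = γmv, p_class = mv
Ratio = γ = 1/√(1 - 0.721²)
= 1/√(0.480159) = 1.443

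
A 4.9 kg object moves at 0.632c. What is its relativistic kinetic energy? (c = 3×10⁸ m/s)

γ = 1/√(1 - 0.632²) = 1.2904
γ - 1 = 0.2904
KE = (γ-1)mc² = 0.2904 × 4.9 × (3×10⁸)² = 1.281×10¹⁷ J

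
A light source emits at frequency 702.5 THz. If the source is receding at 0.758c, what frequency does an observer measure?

β = v/c = 0.758
(1-β)/(1+β) = 0.242/1.758 = 0.13766
Doppler factor = √(0.13766) = 0.3710
f_obs = 702.5 × 0.3710 = 260.6 THz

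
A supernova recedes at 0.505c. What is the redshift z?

β = 0.505
(1+β)/(1-β) = 1.505/0.495 = 3.0404
√(3.0404) = 1.7437
z = 1.7437 - 1 = 0.7437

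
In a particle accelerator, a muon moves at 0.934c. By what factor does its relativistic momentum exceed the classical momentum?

p_rel = γmv, p_class = mv
Ratio = γ = 1/√(1 - 0.934²)
= 1/√(0.127644) = 2.799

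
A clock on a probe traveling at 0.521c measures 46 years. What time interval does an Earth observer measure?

Proper time Δt₀ = 46 years
γ = 1/√(1 - 0.521²) = 1.1716
Δt = γΔt₀ = 1.1716 × 46 = 53.89 years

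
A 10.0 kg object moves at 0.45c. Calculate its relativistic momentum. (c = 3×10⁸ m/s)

γ = 1/√(1 - 0.45²) = 1.120
v = 0.45 × 3×10⁸ = 1.350×10⁸ m/s
p = γmv = 1.120 × 10.0 × 1.350×10⁸ = 1.512×10⁹ kg·m/s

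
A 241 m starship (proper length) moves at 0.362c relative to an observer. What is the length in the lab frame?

Proper length L₀ = 241 m
γ = 1/√(1 - 0.362²) = 1.07276
L = L₀/γ = 241/1.07276 = 224.7 m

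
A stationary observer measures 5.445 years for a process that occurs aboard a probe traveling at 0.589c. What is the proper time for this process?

Dilated time Δt = 5.445 years
γ = 1/√(1 - 0.589²) = 1.2374
Δt₀ = Δt/γ = 5.445/1.2374 = 4.400 years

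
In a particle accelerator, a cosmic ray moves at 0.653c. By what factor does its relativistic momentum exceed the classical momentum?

p_rel = γmv, p_class = mv
Ratio = γ = 1/√(1 - 0.653²)
= 1/√(0.573591) = 1.320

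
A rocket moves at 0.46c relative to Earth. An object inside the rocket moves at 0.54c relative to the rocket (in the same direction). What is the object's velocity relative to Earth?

u = (u' + v)/(1 + u'v/c²)
Numerator: 0.54 + 0.46 = 1
Denominator: 1 + 0.2484 = 1.2484
u = 1/1.2484 = 0.8010c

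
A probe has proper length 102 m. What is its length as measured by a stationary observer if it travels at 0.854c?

Proper length L₀ = 102 m
γ = 1/√(1 - 0.854²) = 1.922
L = L₀/γ = 102/1.922 = 53.07 m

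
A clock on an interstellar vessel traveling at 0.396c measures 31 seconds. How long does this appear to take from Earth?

Proper time Δt₀ = 31 seconds
γ = 1/√(1 - 0.396²) = 1.089
Δt = γΔt₀ = 1.089 × 31 = 33.76 seconds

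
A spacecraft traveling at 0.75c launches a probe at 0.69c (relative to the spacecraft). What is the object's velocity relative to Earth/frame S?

u = (u' + v)/(1 + u'v/c²)
Numerator: 0.69 + 0.75 = 1.44
Denominator: 1 + 0.5175 = 1.5175
u = 1.44/1.5175 = 0.9489c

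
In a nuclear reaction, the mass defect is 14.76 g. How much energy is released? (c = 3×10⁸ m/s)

Convert mass defect: Δm = 14.76 g = 0.01476 kg
E = Δm·c² = 0.01476 × (3×10⁸)²
= 0.01476 × 9×10¹⁶ = 1.328×10¹⁵ J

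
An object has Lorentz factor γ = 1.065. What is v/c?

From γ = 1/√(1 - v²/c²):
1/γ² = 1/1.065² = 0.88166
v²/c² = 1 - 0.88166 = 0.11834
v/c = √(0.11834) = 0.3440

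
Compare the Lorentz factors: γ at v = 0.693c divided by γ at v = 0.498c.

γ₁ = 1/√(1 - 0.693²) = 1.387
γ₂ = 1/√(1 - 0.498²) = 1.153
γ₁/γ₂ = 1.387/1.153 = 1.203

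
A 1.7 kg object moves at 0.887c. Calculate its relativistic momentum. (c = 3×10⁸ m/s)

γ = 1/√(1 - 0.887²) = 2.16558
v = 0.887 × 3×10⁸ = 2.661×10⁸ m/s
p = γmv = 2.16558 × 1.7 × 2.661×10⁸ = 9.796×10⁸ kg·m/s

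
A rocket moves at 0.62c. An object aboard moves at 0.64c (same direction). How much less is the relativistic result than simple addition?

Classical: u' + v = 0.64 + 0.62 = 1.26c
Relativistic: u = (0.64 + 0.62)/(1 + 0.3968) = 1.26/1.3968 = 0.9021c
Difference: 1.26 - 0.9021 = 0.3579c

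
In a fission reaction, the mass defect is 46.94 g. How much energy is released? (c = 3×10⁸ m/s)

Convert mass defect: Δm = 46.94 g = 0.04694 kg
E = Δm·c² = 0.04694 × (3×10⁸)²
= 0.04694 × 9×10¹⁶ = 4.225×10¹⁵ J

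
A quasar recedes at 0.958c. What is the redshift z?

β = 0.958
(1+β)/(1-β) = 1.958/0.042 = 46.62
√(46.62) = 6.828
z = 6.828 - 1 = 5.828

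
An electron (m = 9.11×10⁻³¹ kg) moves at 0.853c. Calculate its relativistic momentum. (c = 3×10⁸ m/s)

γ = 1/√(1 - 0.853²) = 1.916
v = 0.853 × 3×10⁸ = 2.559×10⁸ m/s
p = γmv = 1.916 × 9.11×10⁻³¹ × 2.559×10⁸ = 4.467×10⁻²² kg·m/s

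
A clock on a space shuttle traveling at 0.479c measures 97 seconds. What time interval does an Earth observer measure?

Proper time Δt₀ = 97 seconds
γ = 1/√(1 - 0.479²) = 1.139
Δt = γΔt₀ = 1.139 × 97 = 110.5 seconds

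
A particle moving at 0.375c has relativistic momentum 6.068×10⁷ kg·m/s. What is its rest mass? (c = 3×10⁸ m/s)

γ = 1/√(1 - 0.375²) = 1.0787
v = 0.375 × 3×10⁸ = 1.125×10⁸ m/s
m = p/(γv) = 6.068×10⁷/(1.0787 × 1.125×10⁸) = 0.5000 kg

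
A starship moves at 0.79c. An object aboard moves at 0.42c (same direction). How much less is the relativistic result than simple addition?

Classical: u' + v = 0.42 + 0.79 = 1.21c
Relativistic: u = (0.42 + 0.79)/(1 + 0.3318) = 1.21/1.3318 = 0.9085c
Difference: 1.21 - 0.9085 = 0.3015c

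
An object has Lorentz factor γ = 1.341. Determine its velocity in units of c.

From γ = 1/√(1 - v²/c²):
1/γ² = 1/1.341² = 0.5561
v²/c² = 1 - 0.5561 = 0.4439
v/c = √(0.4439) = 0.6663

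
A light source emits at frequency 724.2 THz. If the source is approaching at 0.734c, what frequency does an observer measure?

β = v/c = 0.734
(1+β)/(1-β) = 1.734/0.266 = 6.519
Doppler factor = √(6.519) = 2.553
f_obs = 724.2 × 2.553 = 1849 THz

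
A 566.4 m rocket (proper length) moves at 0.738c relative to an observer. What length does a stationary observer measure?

Proper length L₀ = 566.4 m
γ = 1/√(1 - 0.738²) = 1.482
L = L₀/γ = 566.4/1.482 = 382.2 m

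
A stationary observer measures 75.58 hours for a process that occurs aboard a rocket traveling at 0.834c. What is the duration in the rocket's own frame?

Dilated time Δt = 75.58 hours
γ = 1/√(1 - 0.834²) = 1.8124
Δt₀ = Δt/γ = 75.58/1.8124 = 41.70 hours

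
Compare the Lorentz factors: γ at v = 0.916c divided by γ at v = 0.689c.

γ₁ = 1/√(1 - 0.916²) = 2.493
γ₂ = 1/√(1 - 0.689²) = 1.380
γ₁/γ₂ = 2.493/1.380 = 1.807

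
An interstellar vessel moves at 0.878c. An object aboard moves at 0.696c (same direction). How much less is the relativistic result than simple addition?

Classical: u' + v = 0.696 + 0.878 = 1.574c
Relativistic: u = (0.696 + 0.878)/(1 + 0.611088) = 1.574/1.611088 = 0.9770c
Difference: 1.574 - 0.9770 = 0.5970c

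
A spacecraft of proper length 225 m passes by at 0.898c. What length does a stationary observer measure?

Proper length L₀ = 225 m
γ = 1/√(1 - 0.898²) = 2.2728
L = L₀/γ = 225/2.2728 = 99.00 m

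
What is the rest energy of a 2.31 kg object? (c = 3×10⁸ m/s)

c² = (3×10⁸)² = 9.000×10¹⁶ m²/s²
E₀ = mc² = 2.31 × 9.000×10¹⁶ = 2.079×10¹⁷ J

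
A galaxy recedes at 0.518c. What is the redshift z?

β = 0.518
(1+β)/(1-β) = 1.518/0.482 = 3.14938
√(3.14938) = 1.7746
z = 1.7746 - 1 = 0.7746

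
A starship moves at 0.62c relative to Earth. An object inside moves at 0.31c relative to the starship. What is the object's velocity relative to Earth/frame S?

u = (u' + v)/(1 + u'v/c²)
Numerator: 0.31 + 0.62 = 0.93
Denominator: 1 + 0.1922 = 1.1922
u = 0.93/1.1922 = 0.7801c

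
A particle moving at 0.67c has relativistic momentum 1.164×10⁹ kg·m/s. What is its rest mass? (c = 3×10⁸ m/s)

γ = 1/√(1 - 0.67²) = 1.347
v = 0.67 × 3×10⁸ = 2.010×10⁸ m/s
m = p/(γv) = 1.164×10⁹/(1.347 × 2.010×10⁸) = 4.299 kg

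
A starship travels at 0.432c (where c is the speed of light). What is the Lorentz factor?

v/c = 0.432, so (v/c)² = 0.186624
1 - (v/c)² = 0.813376
γ = 1/√(0.813376) = 1.109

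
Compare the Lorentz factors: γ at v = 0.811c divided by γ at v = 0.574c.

γ₁ = 1/√(1 - 0.811²) = 1.709
γ₂ = 1/√(1 - 0.574²) = 1.221
γ₁/γ₂ = 1.709/1.221 = 1.400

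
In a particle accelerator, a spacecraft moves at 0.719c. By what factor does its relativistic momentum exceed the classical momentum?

p_rel = γmv, p_class = mv
Ratio = γ = 1/√(1 - 0.719²)
= 1/√(0.483039) = 1.439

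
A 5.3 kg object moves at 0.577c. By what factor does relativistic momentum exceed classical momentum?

p_rel = γmv, p_class = mv
Ratio = γ = 1/√(1 - 0.577²) = 1.224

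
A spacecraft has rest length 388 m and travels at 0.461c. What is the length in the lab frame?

Proper length L₀ = 388 m
γ = 1/√(1 - 0.461²) = 1.127
L = L₀/γ = 388/1.127 = 344.3 m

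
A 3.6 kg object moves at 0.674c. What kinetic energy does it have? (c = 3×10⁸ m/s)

γ = 1/√(1 - 0.674²) = 1.3537
γ - 1 = 0.3537
KE = (γ-1)mc² = 0.3537 × 3.6 × (3×10⁸)² = 1.146×10¹⁷ J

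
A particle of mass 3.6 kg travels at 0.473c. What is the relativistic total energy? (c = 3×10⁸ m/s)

γ = 1/√(1 - 0.473²) = 1.135
mc² = 3.6 × (3×10⁸)² = 3.240×10¹⁷ J
E = γmc² = 1.135 × 3.240×10¹⁷ = 3.677×10¹⁷ J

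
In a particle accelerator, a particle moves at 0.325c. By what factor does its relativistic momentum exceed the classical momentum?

p_rel = γmv, p_class = mv
Ratio = γ = 1/√(1 - 0.325²)
= 1/√(0.894375) = 1.057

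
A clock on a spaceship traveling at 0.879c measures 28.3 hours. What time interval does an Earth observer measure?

Proper time Δt₀ = 28.3 hours
γ = 1/√(1 - 0.879²) = 2.097
Δt = γΔt₀ = 2.097 × 28.3 = 59.35 hours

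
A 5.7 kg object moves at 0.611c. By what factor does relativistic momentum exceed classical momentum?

p_rel = γmv, p_class = mv
Ratio = γ = 1/√(1 - 0.611²) = 1.263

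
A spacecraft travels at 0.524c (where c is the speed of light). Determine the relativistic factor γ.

v/c = 0.524, so (v/c)² = 0.274576
1 - (v/c)² = 0.725424
γ = 1/√(0.725424) = 1.174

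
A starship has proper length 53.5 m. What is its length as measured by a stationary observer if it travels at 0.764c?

Proper length L₀ = 53.5 m
γ = 1/√(1 - 0.764²) = 1.550
L = L₀/γ = 53.5/1.550 = 34.52 m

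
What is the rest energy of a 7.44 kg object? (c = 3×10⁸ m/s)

c² = (3×10⁸)² = 9.000×10¹⁶ m²/s²
E₀ = mc² = 7.44 × 9.000×10¹⁶ = 6.696×10¹⁷ J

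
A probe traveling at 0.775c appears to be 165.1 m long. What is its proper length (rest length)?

Contracted length L = 165.1 m
γ = 1/√(1 - 0.775²) = 1.5824
L₀ = γL = 1.5824 × 165.1 = 261.3 m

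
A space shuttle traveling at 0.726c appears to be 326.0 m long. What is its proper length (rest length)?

Contracted length L = 326.0 m
γ = 1/√(1 - 0.726²) = 1.454
L₀ = γL = 1.454 × 326.0 = 474.0 m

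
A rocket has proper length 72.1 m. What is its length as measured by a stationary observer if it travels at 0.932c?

Proper length L₀ = 72.1 m
γ = 1/√(1 - 0.932²) = 2.759
L = L₀/γ = 72.1/2.759 = 26.13 m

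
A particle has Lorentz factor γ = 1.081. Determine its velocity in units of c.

From γ = 1/√(1 - v²/c²):
1/γ² = 1/1.081² = 0.85575
v²/c² = 1 - 0.85575 = 0.14425
v/c = √(0.14425) = 0.3798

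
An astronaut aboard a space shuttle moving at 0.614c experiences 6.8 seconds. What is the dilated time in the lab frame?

Proper time Δt₀ = 6.8 seconds
γ = 1/√(1 - 0.614²) = 1.2669
Δt = γΔt₀ = 1.2669 × 6.8 = 8.615 seconds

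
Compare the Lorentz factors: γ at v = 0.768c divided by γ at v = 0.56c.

γ₁ = 1/√(1 - 0.768²) = 1.5614
γ₂ = 1/√(1 - 0.56²) = 1.2070
γ₁/γ₂ = 1.5614/1.2070 = 1.294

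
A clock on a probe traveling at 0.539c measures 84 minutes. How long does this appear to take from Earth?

Proper time Δt₀ = 84 minutes
γ = 1/√(1 - 0.539²) = 1.18722
Δt = γΔt₀ = 1.18722 × 84 = 99.73 minutes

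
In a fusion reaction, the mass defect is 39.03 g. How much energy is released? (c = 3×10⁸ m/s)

Convert mass defect: Δm = 39.03 g = 0.03903 kg
E = Δm·c² = 0.03903 × (3×10⁸)²
= 0.03903 × 9×10¹⁶ = 3.513×10¹⁵ J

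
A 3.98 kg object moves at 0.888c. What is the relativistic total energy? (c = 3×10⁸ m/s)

γ = 1/√(1 - 0.888²) = 2.1747
mc² = 3.98 × (3×10⁸)² = 3.582×10¹⁷ J
E = γmc² = 2.1747 × 3.582×10¹⁷ = 7.790×10¹⁷ J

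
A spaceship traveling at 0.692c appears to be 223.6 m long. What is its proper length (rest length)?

Contracted length L = 223.6 m
γ = 1/√(1 - 0.692²) = 1.385
L₀ = γL = 1.385 × 223.6 = 309.7 m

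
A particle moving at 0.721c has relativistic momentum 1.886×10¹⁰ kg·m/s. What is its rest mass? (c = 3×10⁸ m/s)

γ = 1/√(1 - 0.721²) = 1.4431
v = 0.721 × 3×10⁸ = 2.163×10⁸ m/s
m = p/(γv) = 1.886×10¹⁰/(1.4431 × 2.163×10⁸) = 60.42 kg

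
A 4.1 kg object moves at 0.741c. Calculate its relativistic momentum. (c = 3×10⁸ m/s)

γ = 1/√(1 - 0.741²) = 1.489
v = 0.741 × 3×10⁸ = 2.223×10⁸ m/s
p = γmv = 1.489 × 4.1 × 2.223×10⁸ = 1.357×10⁹ kg·m/s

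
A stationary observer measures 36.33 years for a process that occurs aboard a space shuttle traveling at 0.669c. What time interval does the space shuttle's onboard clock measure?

Dilated time Δt = 36.33 years
γ = 1/√(1 - 0.669²) = 1.3454
Δt₀ = Δt/γ = 36.33/1.3454 = 27.00 years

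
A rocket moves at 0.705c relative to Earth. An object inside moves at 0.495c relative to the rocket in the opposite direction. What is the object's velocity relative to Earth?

Object's velocity in rocket frame is u' = -0.495c
u = (u' + v)/(1 + u'v/c²) = (v - 0.495)/(1 - 0.495·v/c²)
Numerator: 0.705 - 0.495 = 0.21
Denominator: 1 - 0.348975 = 0.651025
u = 0.21/0.651025 = 0.3226c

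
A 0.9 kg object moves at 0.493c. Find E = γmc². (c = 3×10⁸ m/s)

γ = 1/√(1 - 0.493²) = 1.1494
mc² = 0.9 × (3×10⁸)² = 8.100×10¹⁶ J
E = γmc² = 1.1494 × 8.100×10¹⁶ = 9.310×10¹⁶ J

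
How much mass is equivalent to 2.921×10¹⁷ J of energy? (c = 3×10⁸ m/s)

From E = mc², we get m = E/c²
c² = (3×10⁸)² = 9×10¹⁶ m²/s²
m = 2.921×10¹⁷ / 9×10¹⁶ = 3.246 kg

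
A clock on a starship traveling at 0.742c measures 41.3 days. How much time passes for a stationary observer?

Proper time Δt₀ = 41.3 days
γ = 1/√(1 - 0.742²) = 1.49165
Δt = γΔt₀ = 1.49165 × 41.3 = 61.61 days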